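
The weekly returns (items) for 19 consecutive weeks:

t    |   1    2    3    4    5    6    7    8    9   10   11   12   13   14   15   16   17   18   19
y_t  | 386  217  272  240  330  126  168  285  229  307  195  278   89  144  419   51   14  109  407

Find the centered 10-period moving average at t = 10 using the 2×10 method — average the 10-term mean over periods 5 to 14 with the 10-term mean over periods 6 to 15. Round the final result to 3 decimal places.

219.550

Sum over 5–14: 330 + 126 + 168 + 285 + 229 + 307 + 195 + 278 + 89 + 144 = 2151
Sum over 6–15: 126 + 168 + 285 + 229 + 307 + 195 + 278 + 89 + 144 + 419 = 2240
CMA at t=10 = (2151 + 2240) / (2·10) = 4391 / 20 = 219.550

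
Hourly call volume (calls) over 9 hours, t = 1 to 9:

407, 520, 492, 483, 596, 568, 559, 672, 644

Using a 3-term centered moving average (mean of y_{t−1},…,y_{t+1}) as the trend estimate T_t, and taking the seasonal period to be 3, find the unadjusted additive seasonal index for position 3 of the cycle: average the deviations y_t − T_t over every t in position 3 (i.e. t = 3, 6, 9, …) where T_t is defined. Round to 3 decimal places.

Season position 3 occurs at t = 3, 6 (where T_t is defined).
t=3: T_3 = 498.33333; y_3 − T_3 = 492 − 498.33333 = -6.33333
t=6: T_6 = 574.33333; y_6 − T_6 = 568 − 574.33333 = -6.33333
Mean deviation: (-6.33333 + -6.33333) / 2 = -6.333

-6.333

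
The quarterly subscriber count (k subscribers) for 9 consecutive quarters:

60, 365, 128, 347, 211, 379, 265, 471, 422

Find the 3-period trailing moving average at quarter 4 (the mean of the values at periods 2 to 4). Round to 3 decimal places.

Sum of periods 2–4: 365 + 128 + 347 = 840
Divide by 3: 840 / 3 = 280.000

280.000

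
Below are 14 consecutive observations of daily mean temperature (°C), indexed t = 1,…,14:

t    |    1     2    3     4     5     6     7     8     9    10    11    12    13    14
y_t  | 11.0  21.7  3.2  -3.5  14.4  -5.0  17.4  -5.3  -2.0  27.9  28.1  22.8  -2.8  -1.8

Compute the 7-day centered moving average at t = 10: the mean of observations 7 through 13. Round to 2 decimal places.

Sum of periods 7–13: 17.4 + (-5.3) + (-2.0) + 27.9 + 28.1 + 22.8 + (-2.8) = 86.1
Divide by 7: 86.1 / 7 = 12.30

12.30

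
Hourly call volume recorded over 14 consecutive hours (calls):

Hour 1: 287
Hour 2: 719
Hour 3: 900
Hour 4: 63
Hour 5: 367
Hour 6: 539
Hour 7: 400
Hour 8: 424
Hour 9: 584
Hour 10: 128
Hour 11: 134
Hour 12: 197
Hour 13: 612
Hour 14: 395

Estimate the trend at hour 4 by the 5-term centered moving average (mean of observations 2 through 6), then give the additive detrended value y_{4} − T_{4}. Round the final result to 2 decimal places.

Trend T_4 = (719 + 900 + 63 + 367 + 539) / 5 = 2588/5 = 517.6000
Detrended value: 63 − 517.6000 = -454.60

-454.60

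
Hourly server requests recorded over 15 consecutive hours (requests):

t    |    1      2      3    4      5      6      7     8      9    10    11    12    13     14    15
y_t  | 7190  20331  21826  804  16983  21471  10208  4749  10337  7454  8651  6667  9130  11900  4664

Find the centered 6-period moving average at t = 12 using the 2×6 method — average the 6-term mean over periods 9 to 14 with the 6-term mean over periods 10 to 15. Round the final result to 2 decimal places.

8550.42

Sum over 9–14: 10337 + 7454 + 8651 + 6667 + 9130 + 11900 = 54139
Sum over 10–15: 7454 + 8651 + 6667 + 9130 + 11900 + 4664 = 48466
CMA at t=12 = (54139 + 48466) / (2·6) = 102605 / 12 = 8550.42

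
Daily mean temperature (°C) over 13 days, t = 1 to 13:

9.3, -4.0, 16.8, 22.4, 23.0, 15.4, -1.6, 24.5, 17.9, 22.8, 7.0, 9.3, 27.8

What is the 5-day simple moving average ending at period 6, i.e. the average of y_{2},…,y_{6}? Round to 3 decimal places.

Sum of periods 2–6: (-4.0) + 16.8 + 22.4 + 23.0 + 15.4 = 73.6
Divide by 5: 73.6 / 5 = 14.720

14.720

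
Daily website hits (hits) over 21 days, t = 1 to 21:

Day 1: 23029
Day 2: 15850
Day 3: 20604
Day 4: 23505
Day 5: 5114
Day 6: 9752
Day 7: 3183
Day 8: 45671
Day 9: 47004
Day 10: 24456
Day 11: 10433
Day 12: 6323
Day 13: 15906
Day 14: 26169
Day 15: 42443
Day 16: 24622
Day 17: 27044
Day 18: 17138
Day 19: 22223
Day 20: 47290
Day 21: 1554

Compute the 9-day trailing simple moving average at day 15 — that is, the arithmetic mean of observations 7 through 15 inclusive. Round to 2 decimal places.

Sum of periods 7–15: 3183 + 45671 + 47004 + 24456 + 10433 + 6323 + 15906 + 26169 + 42443 = 221588
Divide by 9: 221588 / 9 = 24620.89

24620.89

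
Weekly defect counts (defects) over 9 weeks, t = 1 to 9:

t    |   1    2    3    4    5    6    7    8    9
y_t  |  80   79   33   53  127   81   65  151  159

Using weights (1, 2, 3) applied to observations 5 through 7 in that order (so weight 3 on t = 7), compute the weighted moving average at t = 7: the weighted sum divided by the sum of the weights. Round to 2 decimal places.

80.67

Weighted sum: 1·127 + 2·81 + 3·65 = 127 + 162 + 195 = 484
Weight total: 1 + 2 + 3 = 6
WMA = 484 / 6 = 80.67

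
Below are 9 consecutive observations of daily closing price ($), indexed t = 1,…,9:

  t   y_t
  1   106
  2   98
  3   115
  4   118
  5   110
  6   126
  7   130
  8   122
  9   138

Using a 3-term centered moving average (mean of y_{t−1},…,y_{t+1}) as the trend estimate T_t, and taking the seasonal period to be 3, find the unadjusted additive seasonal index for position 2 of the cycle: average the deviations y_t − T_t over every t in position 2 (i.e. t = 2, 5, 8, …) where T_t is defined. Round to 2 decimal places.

Season position 2 occurs at t = 2, 5, 8 (where T_t is defined).
t=2: T_2 = 106.3333; y_2 − T_2 = 98 − 106.3333 = -8.3333
t=5: T_5 = 118.0000; y_5 − T_5 = 110 − 118.0000 = -8.0000
t=8: T_8 = 130.0000; y_8 − T_8 = 122 − 130.0000 = -8.0000
Mean deviation: (-8.3333 + -8.0000 + -8.0000) / 3 = -8.11

-8.11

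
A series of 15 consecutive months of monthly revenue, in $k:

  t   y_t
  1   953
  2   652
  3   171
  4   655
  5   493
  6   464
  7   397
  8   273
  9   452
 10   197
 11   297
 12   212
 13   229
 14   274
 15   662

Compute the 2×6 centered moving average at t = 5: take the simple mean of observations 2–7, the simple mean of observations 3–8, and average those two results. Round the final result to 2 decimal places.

Sum over 2–7: 652 + 171 + 655 + 493 + 464 + 397 = 2832
Sum over 3–8: 171 + 655 + 493 + 464 + 397 + 273 = 2453
CMA at t=5 = (2832 + 2453) / (2·6) = 5285 / 12 = 440.42

440.42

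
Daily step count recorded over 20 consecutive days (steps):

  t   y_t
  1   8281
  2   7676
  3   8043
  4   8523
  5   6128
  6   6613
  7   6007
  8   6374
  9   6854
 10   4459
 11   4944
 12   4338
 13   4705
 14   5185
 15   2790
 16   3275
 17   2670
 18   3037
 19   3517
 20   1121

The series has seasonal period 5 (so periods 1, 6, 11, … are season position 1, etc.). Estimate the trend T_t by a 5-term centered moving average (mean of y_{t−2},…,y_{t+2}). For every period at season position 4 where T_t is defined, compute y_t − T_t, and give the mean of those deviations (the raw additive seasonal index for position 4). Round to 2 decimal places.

Season position 4 occurs at t = 4, 9, 14 (where T_t is defined).
t=4: T_4 = 7396.6000; y_4 − T_4 = 8523 − 7396.6000 = 1126.4000
t=9: T_9 = 5727.6000; y_9 − T_9 = 6854 − 5727.6000 = 1126.4000
t=14: T_14 = 4058.6000; y_14 − T_14 = 5185 − 4058.6000 = 1126.4000
Mean deviation: (1126.4000 + 1126.4000 + 1126.4000) / 3 = 1126.40

1126.40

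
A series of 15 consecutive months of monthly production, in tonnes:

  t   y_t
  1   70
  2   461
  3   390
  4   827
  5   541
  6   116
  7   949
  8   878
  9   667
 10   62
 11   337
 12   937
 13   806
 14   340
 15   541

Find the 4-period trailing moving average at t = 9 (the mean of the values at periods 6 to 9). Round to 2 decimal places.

652.50

Sum of periods 6–9: 116 + 949 + 878 + 667 = 2610
Divide by 4: 2610 / 4 = 652.50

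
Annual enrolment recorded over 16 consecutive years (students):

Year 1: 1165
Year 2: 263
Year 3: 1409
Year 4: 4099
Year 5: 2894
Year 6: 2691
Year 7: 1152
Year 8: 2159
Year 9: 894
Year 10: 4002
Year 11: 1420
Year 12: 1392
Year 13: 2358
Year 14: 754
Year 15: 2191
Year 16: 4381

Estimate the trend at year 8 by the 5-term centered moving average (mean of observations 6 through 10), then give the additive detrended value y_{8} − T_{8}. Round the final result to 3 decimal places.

Trend T_8 = (2691 + 1152 + 2159 + 894 + 4002) / 5 = 10898/5 = 2179.60000
Detrended value: 2159 − 2179.60000 = -20.600

-20.600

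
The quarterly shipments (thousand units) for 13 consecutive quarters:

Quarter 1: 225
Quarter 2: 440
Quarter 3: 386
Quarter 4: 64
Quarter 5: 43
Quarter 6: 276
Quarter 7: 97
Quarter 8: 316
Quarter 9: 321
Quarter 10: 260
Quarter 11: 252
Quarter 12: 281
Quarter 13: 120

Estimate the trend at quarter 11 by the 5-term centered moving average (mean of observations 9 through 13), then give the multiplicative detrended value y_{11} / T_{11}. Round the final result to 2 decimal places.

1.02

Trend T_11 = (321 + 260 + 252 + 281 + 120) / 5 = 1234/5 = 246.8000
Ratio to trend: 252 / 246.8000 = 1.02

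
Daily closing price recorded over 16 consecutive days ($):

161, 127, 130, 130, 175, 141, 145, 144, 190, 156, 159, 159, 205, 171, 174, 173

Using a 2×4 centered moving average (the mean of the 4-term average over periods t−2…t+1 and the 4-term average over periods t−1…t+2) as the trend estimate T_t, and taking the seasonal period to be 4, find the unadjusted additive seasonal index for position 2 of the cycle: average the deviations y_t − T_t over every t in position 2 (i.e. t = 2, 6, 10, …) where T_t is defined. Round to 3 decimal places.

-8.208

Season position 2 occurs at t = 6, 10, 14 (where T_t is defined).
t=6: T_6 = 149.50000; y_6 − T_6 = 141 − 149.50000 = -8.50000
t=10: T_10 = 164.12500; y_10 − T_10 = 156 − 164.12500 = -8.12500
t=14: T_14 = 179.00000; y_14 − T_14 = 171 − 179.00000 = -8.00000
Mean deviation: (-8.50000 + -8.12500 + -8.00000) / 3 = -8.208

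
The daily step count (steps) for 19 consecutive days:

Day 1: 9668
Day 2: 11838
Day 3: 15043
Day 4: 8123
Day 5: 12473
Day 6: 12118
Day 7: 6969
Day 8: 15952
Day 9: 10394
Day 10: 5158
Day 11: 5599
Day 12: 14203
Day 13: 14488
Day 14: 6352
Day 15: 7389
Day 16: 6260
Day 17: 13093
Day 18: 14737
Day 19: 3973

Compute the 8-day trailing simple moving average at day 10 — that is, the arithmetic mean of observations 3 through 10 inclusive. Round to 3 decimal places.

Sum of periods 3–10: 15043 + 8123 + 12473 + 12118 + 6969 + 15952 + 10394 + 5158 = 86230
Divide by 8: 86230 / 8 = 10778.750

10778.750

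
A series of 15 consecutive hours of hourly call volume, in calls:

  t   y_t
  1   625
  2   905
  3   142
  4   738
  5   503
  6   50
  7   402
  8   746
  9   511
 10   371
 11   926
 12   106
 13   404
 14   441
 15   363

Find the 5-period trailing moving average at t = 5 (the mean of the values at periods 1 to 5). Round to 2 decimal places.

Sum of periods 1–5: 625 + 905 + 142 + 738 + 503 = 2913
Divide by 5: 2913 / 5 = 582.60

582.60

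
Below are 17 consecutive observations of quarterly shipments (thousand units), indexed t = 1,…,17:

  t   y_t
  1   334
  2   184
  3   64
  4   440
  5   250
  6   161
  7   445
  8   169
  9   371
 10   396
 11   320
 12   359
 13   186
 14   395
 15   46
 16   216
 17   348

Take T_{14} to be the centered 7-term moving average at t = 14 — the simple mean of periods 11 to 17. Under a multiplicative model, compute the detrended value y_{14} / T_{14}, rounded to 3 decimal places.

Trend T_14 = (320 + 359 + 186 + 395 + 46 + 216 + 348) / 7 = 1870/7 = 267.14286
Ratio to trend: 395 / 267.14286 = 1.479

1.479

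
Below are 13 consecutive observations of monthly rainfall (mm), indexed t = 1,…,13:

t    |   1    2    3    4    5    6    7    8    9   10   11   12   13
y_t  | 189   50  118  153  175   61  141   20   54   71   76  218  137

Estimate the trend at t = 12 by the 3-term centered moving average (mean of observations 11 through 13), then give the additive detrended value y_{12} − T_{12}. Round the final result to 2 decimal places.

Trend T_12 = (76 + 218 + 137) / 3 = 431/3 = 143.6667
Detrended value: 218 − 143.6667 = 74.33

74.33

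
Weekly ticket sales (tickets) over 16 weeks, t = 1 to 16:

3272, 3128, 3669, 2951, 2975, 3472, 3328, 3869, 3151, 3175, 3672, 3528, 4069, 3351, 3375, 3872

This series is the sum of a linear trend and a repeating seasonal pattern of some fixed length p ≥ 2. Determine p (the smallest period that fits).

5

First differences y_{t+1} − y_t: -144, 541, -718, 24, 497, -144, 541, -718, 24, 497, -144, 541, …
The difference pattern repeats every 5 terms and not for any smaller step, so p = 5.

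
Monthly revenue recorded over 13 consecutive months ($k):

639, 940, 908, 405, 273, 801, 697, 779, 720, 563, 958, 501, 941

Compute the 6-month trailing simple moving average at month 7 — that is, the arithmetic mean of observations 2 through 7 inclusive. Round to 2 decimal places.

Sum of periods 2–7: 940 + 908 + 405 + 273 + 801 + 697 = 4024
Divide by 6: 4024 / 6 = 670.67

670.67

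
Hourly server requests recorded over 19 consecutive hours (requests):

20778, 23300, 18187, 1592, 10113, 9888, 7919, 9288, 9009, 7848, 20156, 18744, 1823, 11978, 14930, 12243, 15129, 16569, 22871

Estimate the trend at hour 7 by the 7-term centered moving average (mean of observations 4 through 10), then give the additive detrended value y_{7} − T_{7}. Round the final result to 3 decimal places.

Trend T_7 = (1592 + 10113 + 9888 + 7919 + 9288 + 9009 + 7848) / 7 = 55657/7 = 7951.00000
Detrended value: 7919 − 7951.00000 = -32.000

-32.000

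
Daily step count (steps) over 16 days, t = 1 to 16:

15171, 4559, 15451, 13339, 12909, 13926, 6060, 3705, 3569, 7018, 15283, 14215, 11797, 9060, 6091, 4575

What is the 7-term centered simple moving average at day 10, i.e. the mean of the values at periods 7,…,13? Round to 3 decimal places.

8806.714

Sum of periods 7–13: 6060 + 3705 + 3569 + 7018 + 15283 + 14215 + 11797 = 61647
Divide by 7: 61647 / 7 = 8806.714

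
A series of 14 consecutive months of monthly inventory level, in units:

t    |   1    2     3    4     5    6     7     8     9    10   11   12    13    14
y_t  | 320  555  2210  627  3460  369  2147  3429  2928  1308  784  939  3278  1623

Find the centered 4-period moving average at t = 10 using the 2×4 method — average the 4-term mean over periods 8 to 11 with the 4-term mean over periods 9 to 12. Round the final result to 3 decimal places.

1801.000

Sum over 8–11: 3429 + 2928 + 1308 + 784 = 8449
Sum over 9–12: 2928 + 1308 + 784 + 939 = 5959
CMA at t=10 = (8449 + 5959) / (2·4) = 14408 / 8 = 1801.000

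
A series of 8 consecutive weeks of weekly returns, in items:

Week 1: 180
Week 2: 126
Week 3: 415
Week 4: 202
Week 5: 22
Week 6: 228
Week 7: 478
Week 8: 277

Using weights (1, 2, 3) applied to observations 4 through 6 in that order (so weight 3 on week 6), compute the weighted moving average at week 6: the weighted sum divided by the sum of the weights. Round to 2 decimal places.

Weighted sum: 1·202 + 2·22 + 3·228 = 202 + 44 + 684 = 930
Weight total: 1 + 2 + 3 = 6
WMA = 930 / 6 = 155.00

155.00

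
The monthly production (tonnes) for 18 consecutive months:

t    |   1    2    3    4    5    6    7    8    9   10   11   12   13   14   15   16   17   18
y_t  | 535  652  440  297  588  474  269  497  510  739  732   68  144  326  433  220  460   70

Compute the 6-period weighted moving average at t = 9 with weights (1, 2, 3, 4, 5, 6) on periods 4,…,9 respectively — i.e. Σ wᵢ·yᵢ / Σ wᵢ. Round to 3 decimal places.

453.143

Weighted sum: 1·297 + 2·588 + 3·474 + 4·269 + 5·497 + 6·510 = 297 + 1176 + 1422 + 1076 + 2485 + 3060 = 9516
Weight total: 1 + 2 + 3 + 4 + 5 + 6 = 21
WMA = 9516 / 21 = 453.143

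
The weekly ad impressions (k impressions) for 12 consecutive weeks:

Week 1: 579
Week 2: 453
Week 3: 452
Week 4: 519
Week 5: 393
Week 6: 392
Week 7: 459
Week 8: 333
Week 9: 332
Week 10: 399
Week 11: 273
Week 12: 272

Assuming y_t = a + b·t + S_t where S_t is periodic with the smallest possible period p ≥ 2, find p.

3

First differences y_{t+1} − y_t: -126, -1, 67, -126, -1, 67, -126, -1, …
The difference pattern repeats every 3 terms and not for any smaller step, so p = 3.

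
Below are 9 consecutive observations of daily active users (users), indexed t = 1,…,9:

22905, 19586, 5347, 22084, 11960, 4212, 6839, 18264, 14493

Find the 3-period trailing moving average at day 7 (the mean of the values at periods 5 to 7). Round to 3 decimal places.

Sum of periods 5–7: 11960 + 4212 + 6839 = 23011
Divide by 3: 23011 / 3 = 7670.333

7670.333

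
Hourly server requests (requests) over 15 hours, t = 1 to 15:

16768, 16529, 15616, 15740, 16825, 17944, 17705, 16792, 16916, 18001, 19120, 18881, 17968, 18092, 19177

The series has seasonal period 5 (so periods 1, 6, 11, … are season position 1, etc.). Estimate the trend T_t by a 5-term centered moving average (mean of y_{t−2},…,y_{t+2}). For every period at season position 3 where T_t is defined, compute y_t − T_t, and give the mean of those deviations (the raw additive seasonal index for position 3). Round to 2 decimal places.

-679.60

Season position 3 occurs at t = 3, 8, 13 (where T_t is defined).
t=3: T_3 = 16295.6000; y_3 − T_3 = 15616 − 16295.6000 = -679.6000
t=8: T_8 = 17471.6000; y_8 − T_8 = 16792 − 17471.6000 = -679.6000
t=13: T_13 = 18647.6000; y_13 − T_13 = 17968 − 18647.6000 = -679.6000
Mean deviation: (-679.6000 + -679.6000 + -679.6000) / 3 = -679.60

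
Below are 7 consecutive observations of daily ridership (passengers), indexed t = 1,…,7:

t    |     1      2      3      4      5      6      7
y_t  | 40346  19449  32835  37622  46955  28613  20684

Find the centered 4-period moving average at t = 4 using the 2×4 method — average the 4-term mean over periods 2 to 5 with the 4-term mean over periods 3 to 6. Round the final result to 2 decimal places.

Sum over 2–5: 19449 + 32835 + 37622 + 46955 = 136861
Sum over 3–6: 32835 + 37622 + 46955 + 28613 = 146025
CMA at t=4 = (136861 + 146025) / (2·4) = 282886 / 8 = 35360.75

35360.75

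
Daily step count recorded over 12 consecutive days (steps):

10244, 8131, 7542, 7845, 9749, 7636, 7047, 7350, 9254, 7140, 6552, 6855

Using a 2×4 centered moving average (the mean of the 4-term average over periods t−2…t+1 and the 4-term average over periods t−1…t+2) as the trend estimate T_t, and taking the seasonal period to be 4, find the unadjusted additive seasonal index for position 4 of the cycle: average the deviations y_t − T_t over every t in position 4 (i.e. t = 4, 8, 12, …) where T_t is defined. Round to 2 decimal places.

-409.81

Season position 4 occurs at t = 4, 8 (where T_t is defined).
t=4: T_4 = 8254.8750; y_4 − T_4 = 7845 − 8254.8750 = -409.8750
t=8: T_8 = 7759.7500; y_8 − T_8 = 7350 − 7759.7500 = -409.7500
Mean deviation: (-409.8750 + -409.7500) / 2 = -409.81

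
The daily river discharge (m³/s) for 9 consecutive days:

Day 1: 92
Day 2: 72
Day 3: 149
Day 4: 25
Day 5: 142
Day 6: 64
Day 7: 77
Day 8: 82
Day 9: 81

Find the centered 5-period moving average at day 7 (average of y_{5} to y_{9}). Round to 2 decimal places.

89.20

Sum of periods 5–9: 142 + 64 + 77 + 82 + 81 = 446
Divide by 5: 446 / 5 = 89.20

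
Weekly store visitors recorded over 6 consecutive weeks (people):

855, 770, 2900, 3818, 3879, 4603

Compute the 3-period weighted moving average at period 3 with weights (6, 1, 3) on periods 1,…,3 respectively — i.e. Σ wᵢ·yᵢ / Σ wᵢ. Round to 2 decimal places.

Weighted sum: 6·855 + 1·770 + 3·2900 = 5130 + 770 + 8700 = 14600
Weight total: 6 + 1 + 3 = 10
WMA = 14600 / 10 = 1460.00

1460.00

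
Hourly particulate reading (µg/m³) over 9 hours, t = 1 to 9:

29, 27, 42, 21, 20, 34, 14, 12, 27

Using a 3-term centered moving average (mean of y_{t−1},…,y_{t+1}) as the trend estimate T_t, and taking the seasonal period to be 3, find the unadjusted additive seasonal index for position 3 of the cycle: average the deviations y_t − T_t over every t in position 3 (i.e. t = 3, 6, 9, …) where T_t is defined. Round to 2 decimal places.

Season position 3 occurs at t = 3, 6 (where T_t is defined).
t=3: T_3 = 30.0000; y_3 − T_3 = 42 − 30.0000 = 12.0000
t=6: T_6 = 22.6667; y_6 − T_6 = 34 − 22.6667 = 11.3333
Mean deviation: (12.0000 + 11.3333) / 2 = 11.67

11.67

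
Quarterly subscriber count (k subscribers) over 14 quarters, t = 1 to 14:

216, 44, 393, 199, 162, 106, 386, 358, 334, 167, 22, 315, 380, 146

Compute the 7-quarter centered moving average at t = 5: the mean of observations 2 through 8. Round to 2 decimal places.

Sum of periods 2–8: 44 + 393 + 199 + 162 + 106 + 386 + 358 = 1648
Divide by 7: 1648 / 7 = 235.43

235.43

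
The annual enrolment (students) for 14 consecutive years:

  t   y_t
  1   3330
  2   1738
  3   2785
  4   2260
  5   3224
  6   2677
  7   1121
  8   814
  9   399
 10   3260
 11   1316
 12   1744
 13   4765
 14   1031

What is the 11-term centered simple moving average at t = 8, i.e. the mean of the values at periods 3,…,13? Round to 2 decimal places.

Sum of periods 3–13: 2785 + 2260 + 3224 + 2677 + 1121 + 814 + 399 + 3260 + 1316 + 1744 + 4765 = 24365
Divide by 11: 24365 / 11 = 2215.00

2215.00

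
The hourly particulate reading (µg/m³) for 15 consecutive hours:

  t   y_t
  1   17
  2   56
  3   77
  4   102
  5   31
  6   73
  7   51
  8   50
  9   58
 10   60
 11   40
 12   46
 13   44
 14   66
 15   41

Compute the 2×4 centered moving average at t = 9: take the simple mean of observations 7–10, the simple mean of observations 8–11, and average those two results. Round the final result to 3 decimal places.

Sum over 7–10: 51 + 50 + 58 + 60 = 219
Sum over 8–11: 50 + 58 + 60 + 40 = 208
CMA at t=9 = (219 + 208) / (2·4) = 427 / 8 = 53.375

53.375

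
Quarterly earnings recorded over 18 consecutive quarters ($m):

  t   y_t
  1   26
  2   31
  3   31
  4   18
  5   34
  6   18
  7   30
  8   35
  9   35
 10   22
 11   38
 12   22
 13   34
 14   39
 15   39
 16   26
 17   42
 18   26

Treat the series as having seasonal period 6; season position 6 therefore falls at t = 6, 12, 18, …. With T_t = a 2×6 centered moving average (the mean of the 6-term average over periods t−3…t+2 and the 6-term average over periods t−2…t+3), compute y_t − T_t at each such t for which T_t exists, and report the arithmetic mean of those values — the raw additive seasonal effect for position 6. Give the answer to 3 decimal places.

Season position 6 occurs at t = 6, 12 (where T_t is defined).
t=6: T_6 = 28.00000; y_6 − T_6 = 18 − 28.00000 = -10.00000
t=12: T_12 = 32.00000; y_12 − T_12 = 22 − 32.00000 = -10.00000
Mean deviation: (-10.00000 + -10.00000) / 2 = -10.000

-10.000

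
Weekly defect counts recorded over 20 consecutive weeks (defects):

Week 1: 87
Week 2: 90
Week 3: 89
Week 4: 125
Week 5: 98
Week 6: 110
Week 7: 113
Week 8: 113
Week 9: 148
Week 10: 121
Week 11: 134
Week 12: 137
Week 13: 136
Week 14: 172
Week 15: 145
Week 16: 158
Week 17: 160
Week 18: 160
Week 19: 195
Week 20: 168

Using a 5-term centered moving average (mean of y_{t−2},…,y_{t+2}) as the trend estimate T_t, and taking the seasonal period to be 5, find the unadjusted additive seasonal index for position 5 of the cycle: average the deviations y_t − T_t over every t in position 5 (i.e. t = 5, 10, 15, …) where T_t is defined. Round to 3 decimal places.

-9.267

Season position 5 occurs at t = 5, 10, 15 (where T_t is defined).
t=5: T_5 = 107.00000; y_5 − T_5 = 98 − 107.00000 = -9.00000
t=10: T_10 = 130.60000; y_10 − T_10 = 121 − 130.60000 = -9.60000
t=15: T_15 = 154.20000; y_15 − T_15 = 145 − 154.20000 = -9.20000
Mean deviation: (-9.00000 + -9.60000 + -9.20000) / 3 = -9.267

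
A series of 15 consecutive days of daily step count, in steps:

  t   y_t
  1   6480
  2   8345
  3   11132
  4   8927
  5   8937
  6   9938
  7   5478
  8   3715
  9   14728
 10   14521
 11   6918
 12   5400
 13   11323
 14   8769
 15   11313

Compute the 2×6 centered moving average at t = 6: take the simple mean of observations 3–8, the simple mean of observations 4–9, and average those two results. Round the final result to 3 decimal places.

8320.833

Sum over 3–8: 11132 + 8927 + 8937 + 9938 + 5478 + 3715 = 48127
Sum over 4–9: 8927 + 8937 + 9938 + 5478 + 3715 + 14728 = 51723
CMA at t=6 = (48127 + 51723) / (2·6) = 99850 / 12 = 8320.833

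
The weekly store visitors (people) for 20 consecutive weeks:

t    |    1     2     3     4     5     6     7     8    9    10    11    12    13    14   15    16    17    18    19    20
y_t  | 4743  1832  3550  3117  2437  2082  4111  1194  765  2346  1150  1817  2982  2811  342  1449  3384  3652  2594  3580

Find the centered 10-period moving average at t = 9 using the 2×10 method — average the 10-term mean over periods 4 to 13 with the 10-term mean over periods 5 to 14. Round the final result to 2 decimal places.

2184.80

Sum over 4–13: 3117 + 2437 + 2082 + 4111 + 1194 + 765 + 2346 + 1150 + 1817 + 2982 = 22001
Sum over 5–14: 2437 + 2082 + 4111 + 1194 + 765 + 2346 + 1150 + 1817 + 2982 + 2811 = 21695
CMA at t=9 = (22001 + 21695) / (2·10) = 43696 / 20 = 2184.80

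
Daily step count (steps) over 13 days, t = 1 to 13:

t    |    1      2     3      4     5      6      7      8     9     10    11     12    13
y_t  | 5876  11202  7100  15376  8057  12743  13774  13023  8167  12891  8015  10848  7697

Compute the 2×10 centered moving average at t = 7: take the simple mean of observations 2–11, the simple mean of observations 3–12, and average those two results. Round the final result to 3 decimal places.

Sum over 2–11: 11202 + 7100 + 15376 + 8057 + 12743 + 13774 + 13023 + 8167 + 12891 + 8015 = 110348
Sum over 3–12: 7100 + 15376 + 8057 + 12743 + 13774 + 13023 + 8167 + 12891 + 8015 + 10848 = 109994
CMA at t=7 = (110348 + 109994) / (2·10) = 220342 / 20 = 11017.100

11017.100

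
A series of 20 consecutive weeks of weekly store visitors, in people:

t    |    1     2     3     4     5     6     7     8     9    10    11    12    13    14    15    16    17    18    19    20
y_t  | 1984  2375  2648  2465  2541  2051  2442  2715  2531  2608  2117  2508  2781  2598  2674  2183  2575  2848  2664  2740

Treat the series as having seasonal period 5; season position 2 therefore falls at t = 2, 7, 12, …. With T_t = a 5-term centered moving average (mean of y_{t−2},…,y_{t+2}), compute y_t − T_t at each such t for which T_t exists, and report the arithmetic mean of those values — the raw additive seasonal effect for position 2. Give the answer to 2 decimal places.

-14.07

Season position 2 occurs at t = 7, 12, 17 (where T_t is defined).
t=7: T_7 = 2456.0000; y_7 − T_7 = 2442 − 2456.0000 = -14.0000
t=12: T_12 = 2522.4000; y_12 − T_12 = 2508 − 2522.4000 = -14.4000
t=17: T_17 = 2588.8000; y_17 − T_17 = 2575 − 2588.8000 = -13.8000
Mean deviation: (-14.0000 + -14.4000 + -13.8000) / 3 = -14.07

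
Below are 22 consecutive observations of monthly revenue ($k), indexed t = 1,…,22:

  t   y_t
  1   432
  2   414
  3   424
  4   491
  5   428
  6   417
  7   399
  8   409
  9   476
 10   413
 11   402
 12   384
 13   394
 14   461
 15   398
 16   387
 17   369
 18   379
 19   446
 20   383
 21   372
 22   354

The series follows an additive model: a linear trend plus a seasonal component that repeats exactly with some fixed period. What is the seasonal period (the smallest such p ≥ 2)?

5

First differences y_{t+1} − y_t: -18, 10, 67, -63, -11, -18, 10, 67, -63, -11, -18, 10, …
The difference pattern repeats every 5 terms and not for any smaller step, so p = 5.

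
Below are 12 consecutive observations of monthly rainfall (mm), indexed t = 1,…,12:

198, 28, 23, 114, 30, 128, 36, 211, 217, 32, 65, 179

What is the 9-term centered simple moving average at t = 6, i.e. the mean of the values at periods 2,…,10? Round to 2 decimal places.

91.00

Sum of periods 2–10: 28 + 23 + 114 + 30 + 128 + 36 + 211 + 217 + 32 = 819
Divide by 9: 819 / 9 = 91.00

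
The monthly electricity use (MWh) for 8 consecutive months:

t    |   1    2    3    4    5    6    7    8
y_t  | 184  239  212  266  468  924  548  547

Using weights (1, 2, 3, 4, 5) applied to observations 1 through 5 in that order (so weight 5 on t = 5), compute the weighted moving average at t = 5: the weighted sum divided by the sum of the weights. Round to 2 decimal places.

Weighted sum: 1·184 + 2·239 + 3·212 + 4·266 + 5·468 = 184 + 478 + 636 + 1064 + 2340 = 4702
Weight total: 1 + 2 + 3 + 4 + 5 = 15
WMA = 4702 / 15 = 313.47

313.47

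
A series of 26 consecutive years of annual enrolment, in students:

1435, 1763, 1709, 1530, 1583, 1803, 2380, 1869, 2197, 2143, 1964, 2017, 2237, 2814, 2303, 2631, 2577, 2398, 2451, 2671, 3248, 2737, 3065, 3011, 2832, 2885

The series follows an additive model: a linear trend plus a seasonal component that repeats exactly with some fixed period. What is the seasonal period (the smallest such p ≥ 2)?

First differences y_{t+1} − y_t: 328, -54, -179, 53, 220, 577, -511, 328, -54, -179, 53, 220, 577, -511, 328, -54, …
The difference pattern repeats every 7 terms and not for any smaller step, so p = 7.

7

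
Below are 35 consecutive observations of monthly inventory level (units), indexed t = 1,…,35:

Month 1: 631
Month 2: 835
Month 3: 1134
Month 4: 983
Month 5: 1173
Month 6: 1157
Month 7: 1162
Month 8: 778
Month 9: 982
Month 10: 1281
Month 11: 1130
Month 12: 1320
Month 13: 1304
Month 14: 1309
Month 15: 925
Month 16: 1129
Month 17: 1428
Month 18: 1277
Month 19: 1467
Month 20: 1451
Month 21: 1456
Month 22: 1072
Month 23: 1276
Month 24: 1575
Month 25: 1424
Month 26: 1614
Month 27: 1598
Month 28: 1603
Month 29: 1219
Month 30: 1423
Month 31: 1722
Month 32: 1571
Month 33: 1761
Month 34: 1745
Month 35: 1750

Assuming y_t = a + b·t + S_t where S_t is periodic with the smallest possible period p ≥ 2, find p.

First differences y_{t+1} − y_t: 204, 299, -151, 190, -16, 5, -384, 204, 299, -151, 190, -16, 5, -384, 204, 299, …
The difference pattern repeats every 7 terms and not for any smaller step, so p = 7.

7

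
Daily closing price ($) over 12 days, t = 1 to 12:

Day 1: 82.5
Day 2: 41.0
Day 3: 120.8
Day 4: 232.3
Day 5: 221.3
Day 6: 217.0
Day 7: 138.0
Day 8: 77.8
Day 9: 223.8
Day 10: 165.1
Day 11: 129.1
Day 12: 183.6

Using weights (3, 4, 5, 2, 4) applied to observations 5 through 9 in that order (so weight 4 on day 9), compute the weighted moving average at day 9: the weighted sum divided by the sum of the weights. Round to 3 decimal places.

Weighted sum: 3·221.3 + 4·217.0 + 5·138.0 + 2·77.8 + 4·223.8 = 663.9 + 868.0 + 690.0 + 155.6 + 895.2 = 3272.7
Weight total: 3 + 4 + 5 + 2 + 4 = 18
WMA = 3272.7 / 18 = 181.817

181.817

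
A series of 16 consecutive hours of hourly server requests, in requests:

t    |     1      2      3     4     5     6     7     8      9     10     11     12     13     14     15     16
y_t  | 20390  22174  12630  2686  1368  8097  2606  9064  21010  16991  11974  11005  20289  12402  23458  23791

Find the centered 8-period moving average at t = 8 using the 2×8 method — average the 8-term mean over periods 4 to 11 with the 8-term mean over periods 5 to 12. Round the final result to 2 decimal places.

Sum over 4–11: 2686 + 1368 + 8097 + 2606 + 9064 + 21010 + 16991 + 11974 = 73796
Sum over 5–12: 1368 + 8097 + 2606 + 9064 + 21010 + 16991 + 11974 + 11005 = 82115
CMA at t=8 = (73796 + 82115) / (2·8) = 155911 / 16 = 9744.44

9744.44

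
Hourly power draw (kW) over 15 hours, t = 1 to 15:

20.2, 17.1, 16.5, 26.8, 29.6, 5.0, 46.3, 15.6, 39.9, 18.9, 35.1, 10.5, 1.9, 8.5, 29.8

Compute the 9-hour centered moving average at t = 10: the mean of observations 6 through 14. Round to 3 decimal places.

Sum of periods 6–14: 5.0 + 46.3 + 15.6 + 39.9 + 18.9 + 35.1 + 10.5 + 1.9 + 8.5 = 181.7
Divide by 9: 181.7 / 9 = 20.189

20.189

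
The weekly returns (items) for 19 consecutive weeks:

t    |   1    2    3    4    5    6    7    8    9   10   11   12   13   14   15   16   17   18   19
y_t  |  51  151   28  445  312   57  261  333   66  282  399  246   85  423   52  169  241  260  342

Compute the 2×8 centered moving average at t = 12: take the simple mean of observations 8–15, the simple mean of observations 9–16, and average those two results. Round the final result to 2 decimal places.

225.50

Sum over 8–15: 333 + 66 + 282 + 399 + 246 + 85 + 423 + 52 = 1886
Sum over 9–16: 66 + 282 + 399 + 246 + 85 + 423 + 52 + 169 = 1722
CMA at t=12 = (1886 + 1722) / (2·8) = 3608 / 16 = 225.50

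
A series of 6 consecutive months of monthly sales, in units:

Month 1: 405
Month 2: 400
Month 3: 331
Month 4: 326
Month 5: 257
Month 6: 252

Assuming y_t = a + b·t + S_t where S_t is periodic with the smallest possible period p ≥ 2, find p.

2

First differences y_{t+1} − y_t: -5, -69, -5, -69, -5, …
The difference pattern repeats every 2 terms and not for any smaller step, so p = 2.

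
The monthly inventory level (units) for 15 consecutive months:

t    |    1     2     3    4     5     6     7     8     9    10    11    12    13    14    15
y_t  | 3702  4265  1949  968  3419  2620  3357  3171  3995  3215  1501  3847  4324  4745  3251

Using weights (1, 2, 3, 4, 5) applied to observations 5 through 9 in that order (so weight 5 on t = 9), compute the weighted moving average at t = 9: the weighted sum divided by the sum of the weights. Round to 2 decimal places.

3425.93

Weighted sum: 1·3419 + 2·2620 + 3·3357 + 4·3171 + 5·3995 = 3419 + 5240 + 10071 + 12684 + 19975 = 51389
Weight total: 1 + 2 + 3 + 4 + 5 = 15
WMA = 51389 / 15 = 3425.93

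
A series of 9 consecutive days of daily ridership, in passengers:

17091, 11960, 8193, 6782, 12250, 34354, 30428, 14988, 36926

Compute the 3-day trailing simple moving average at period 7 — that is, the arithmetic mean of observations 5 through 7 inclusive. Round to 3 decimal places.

Sum of periods 5–7: 12250 + 34354 + 30428 = 77032
Divide by 3: 77032 / 3 = 25677.333

25677.333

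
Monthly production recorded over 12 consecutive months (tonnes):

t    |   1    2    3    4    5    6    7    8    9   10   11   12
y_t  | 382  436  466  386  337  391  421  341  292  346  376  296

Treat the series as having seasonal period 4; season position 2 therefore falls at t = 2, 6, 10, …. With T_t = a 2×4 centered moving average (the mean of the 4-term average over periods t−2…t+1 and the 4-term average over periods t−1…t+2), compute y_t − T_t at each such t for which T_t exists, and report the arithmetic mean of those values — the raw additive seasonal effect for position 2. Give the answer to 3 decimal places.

Season position 2 occurs at t = 6, 10 (where T_t is defined).
t=6: T_6 = 378.12500; y_6 − T_6 = 391 − 378.12500 = 12.87500
t=10: T_10 = 333.12500; y_10 − T_10 = 346 − 333.12500 = 12.87500
Mean deviation: (12.87500 + 12.87500) / 2 = 12.875

12.875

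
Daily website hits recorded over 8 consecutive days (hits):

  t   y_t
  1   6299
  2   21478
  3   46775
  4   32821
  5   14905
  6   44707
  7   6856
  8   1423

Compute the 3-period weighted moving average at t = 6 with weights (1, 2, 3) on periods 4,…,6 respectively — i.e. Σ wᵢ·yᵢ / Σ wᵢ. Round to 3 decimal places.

32792.000

Weighted sum: 1·32821 + 2·14905 + 3·44707 = 32821 + 29810 + 134121 = 196752
Weight total: 1 + 2 + 3 = 6
WMA = 196752 / 6 = 32792.000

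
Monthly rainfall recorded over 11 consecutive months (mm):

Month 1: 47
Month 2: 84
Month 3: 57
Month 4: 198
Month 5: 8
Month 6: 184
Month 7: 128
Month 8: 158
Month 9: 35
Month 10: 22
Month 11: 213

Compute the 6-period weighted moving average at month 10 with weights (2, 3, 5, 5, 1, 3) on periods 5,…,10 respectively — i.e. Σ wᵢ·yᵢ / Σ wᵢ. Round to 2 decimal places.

Weighted sum: 2·8 + 3·184 + 5·128 + 5·158 + 1·35 + 3·22 = 16 + 552 + 640 + 790 + 35 + 66 = 2099
Weight total: 2 + 3 + 5 + 5 + 1 + 3 = 19
WMA = 2099 / 19 = 110.47

110.47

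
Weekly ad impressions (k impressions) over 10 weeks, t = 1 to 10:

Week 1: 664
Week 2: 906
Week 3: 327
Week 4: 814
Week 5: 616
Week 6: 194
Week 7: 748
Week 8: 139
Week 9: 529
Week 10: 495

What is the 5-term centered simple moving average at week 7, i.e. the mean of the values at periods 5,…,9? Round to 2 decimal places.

445.20

Sum of periods 5–9: 616 + 194 + 748 + 139 + 529 = 2226
Divide by 5: 2226 / 5 = 445.20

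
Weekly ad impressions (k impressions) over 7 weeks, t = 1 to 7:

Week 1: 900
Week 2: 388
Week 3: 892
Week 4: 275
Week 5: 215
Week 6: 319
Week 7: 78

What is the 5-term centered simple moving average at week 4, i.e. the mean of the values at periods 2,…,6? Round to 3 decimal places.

Sum of periods 2–6: 388 + 892 + 275 + 215 + 319 = 2089
Divide by 5: 2089 / 5 = 417.800

417.800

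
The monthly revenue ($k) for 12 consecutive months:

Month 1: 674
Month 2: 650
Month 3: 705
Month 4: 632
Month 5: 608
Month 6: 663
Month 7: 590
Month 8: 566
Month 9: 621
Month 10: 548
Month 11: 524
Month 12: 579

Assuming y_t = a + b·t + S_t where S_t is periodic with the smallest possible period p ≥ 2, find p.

First differences y_{t+1} − y_t: -24, 55, -73, -24, 55, -73, -24, 55, …
The difference pattern repeats every 3 terms and not for any smaller step, so p = 3.

3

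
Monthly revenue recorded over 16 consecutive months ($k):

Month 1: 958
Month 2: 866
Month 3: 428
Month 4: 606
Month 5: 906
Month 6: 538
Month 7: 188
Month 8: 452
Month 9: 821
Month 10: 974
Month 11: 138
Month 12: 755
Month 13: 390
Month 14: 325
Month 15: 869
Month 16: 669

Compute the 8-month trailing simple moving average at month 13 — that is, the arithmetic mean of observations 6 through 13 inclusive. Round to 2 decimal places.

Sum of periods 6–13: 538 + 188 + 452 + 821 + 974 + 138 + 755 + 390 = 4256
Divide by 8: 4256 / 8 = 532.00

532.00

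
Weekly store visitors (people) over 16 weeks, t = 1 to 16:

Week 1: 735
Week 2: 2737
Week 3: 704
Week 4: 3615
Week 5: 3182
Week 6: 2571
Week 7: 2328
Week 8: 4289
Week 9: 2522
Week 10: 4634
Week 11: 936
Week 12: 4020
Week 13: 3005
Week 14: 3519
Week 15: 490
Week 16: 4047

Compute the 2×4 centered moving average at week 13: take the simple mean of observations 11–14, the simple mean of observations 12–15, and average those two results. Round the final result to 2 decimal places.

Sum over 11–14: 936 + 4020 + 3005 + 3519 = 11480
Sum over 12–15: 4020 + 3005 + 3519 + 490 = 11034
CMA at t=13 = (11480 + 11034) / (2·4) = 22514 / 8 = 2814.25

2814.25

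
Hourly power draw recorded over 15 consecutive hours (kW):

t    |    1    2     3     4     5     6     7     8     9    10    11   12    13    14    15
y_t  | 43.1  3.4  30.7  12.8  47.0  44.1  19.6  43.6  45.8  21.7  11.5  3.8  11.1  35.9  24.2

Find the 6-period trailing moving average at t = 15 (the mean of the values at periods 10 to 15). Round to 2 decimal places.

18.03

Sum of periods 10–15: 21.7 + 11.5 + 3.8 + 11.1 + 35.9 + 24.2 = 108.2
Divide by 6: 108.2 / 6 = 18.03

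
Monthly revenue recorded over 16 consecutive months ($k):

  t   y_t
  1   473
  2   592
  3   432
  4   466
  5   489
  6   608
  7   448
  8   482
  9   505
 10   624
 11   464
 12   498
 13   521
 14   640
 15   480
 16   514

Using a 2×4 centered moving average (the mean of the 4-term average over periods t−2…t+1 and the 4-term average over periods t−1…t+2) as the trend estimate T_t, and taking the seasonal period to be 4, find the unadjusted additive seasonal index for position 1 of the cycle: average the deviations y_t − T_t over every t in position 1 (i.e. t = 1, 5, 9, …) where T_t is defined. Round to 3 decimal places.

Season position 1 occurs at t = 5, 9, 13 (where T_t is defined).
t=5: T_5 = 500.75000; y_5 − T_5 = 489 − 500.75000 = -11.75000
t=9: T_9 = 516.75000; y_9 − T_9 = 505 − 516.75000 = -11.75000
t=13: T_13 = 532.75000; y_13 − T_13 = 521 − 532.75000 = -11.75000
Mean deviation: (-11.75000 + -11.75000 + -11.75000) / 3 = -11.750

-11.750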